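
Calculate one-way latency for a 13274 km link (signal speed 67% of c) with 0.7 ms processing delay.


Speed = 0.67 * 3e5 km/s = 201000 km/s
Propagation delay = 13274 / 201000 = 0.066 s = 66.0398 ms
Processing delay = 0.7 ms
Total one-way latency = 66.7398 ms


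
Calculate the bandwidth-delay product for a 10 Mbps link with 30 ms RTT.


BDP = bandwidth * RTT
= 10 Mbps * 30 ms
= 10 * 1e6 * 30 / 1000 bits
= 300000 bits
= 37500 bytes
= 36.6211 KB
BDP = 300000 bits (37500 bytes)


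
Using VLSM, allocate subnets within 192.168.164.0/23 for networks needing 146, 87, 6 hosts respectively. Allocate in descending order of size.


146 hosts -> /24 (254 usable): 192.168.164.0/24
87 hosts -> /25 (126 usable): 192.168.165.0/25
6 hosts -> /29 (6 usable): 192.168.165.128/29
Allocation: 192.168.164.0/24 (146 hosts, 254 usable); 192.168.165.0/25 (87 hosts, 126 usable); 192.168.165.128/29 (6 hosts, 6 usable)


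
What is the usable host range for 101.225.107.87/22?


Network: 101.225.104.0
Broadcast: 101.225.107.255
First usable = network + 1
Last usable = broadcast - 1
Range: 101.225.104.1 to 101.225.107.254


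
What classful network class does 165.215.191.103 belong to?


First octet: 165
Binary: 10100101
10xxxxxx -> Class B (128-191)
Class B, default mask 255.255.0.0 (/16)


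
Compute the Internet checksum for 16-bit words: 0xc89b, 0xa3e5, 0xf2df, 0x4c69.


Sum all words (with carry folding):
+ 0xc89b = 0xc89b
+ 0xa3e5 = 0x6c81
+ 0xf2df = 0x5f61
+ 0x4c69 = 0xabca
One's complement: ~0xabca
Checksum = 0x5435


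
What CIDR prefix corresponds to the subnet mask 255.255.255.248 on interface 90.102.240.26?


Binary: 11111111.11111111.11111111.11111000
Count leading 1s
Prefix: /29


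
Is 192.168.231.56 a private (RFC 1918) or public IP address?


RFC 1918 private ranges:
  10.0.0.0/8 (10.0.0.0 - 10.255.255.255)
  172.16.0.0/12 (172.16.0.0 - 172.31.255.255)
  192.168.0.0/16 (192.168.0.0 - 192.168.255.255)
Private (in 192.168.0.0/16)


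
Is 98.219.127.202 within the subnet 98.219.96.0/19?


Subnet network: 98.219.96.0
Test IP AND mask: 98.219.96.0
Yes, 98.219.127.202 is in 98.219.96.0/19


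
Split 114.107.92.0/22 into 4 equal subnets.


New prefix = 22 + 2 = 24
Each subnet has 256 addresses
  114.107.92.0/24
  114.107.93.0/24
  114.107.94.0/24
  114.107.95.0/24
Subnets: 114.107.92.0/24, 114.107.93.0/24, 114.107.94.0/24, 114.107.95.0/24


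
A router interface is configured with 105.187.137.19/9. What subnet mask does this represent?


/9 means 9 network bits, 23 host bits
Binary: 11111111100000000000000000000000
Mask: 255.128.0.0


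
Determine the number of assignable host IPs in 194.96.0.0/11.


Host bits = 32 - 11 = 21
Total addresses = 2^21 = 2097152
Usable = total - 2 (network and broadcast)
Usable hosts: 2097150


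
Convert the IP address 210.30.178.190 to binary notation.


210 = 11010010
30 = 00011110
178 = 10110010
190 = 10111110
Binary: 11010010.00011110.10110010.10111110


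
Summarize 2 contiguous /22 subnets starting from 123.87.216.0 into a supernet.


Original prefix: /22
Number of subnets: 2 = 2^1
New prefix = 22 - 1 = 21
Supernet: 123.87.216.0/21


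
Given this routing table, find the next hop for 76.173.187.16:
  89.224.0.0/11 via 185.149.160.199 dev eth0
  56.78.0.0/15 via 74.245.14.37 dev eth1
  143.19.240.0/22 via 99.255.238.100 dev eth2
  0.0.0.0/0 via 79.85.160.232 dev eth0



Longest prefix match for 76.173.187.16:
  /11 89.224.0.0: no
  /15 56.78.0.0: no
  /22 143.19.240.0: no
  /0 0.0.0.0: MATCH
Selected: next-hop 79.85.160.232 via eth0 (matched /0)


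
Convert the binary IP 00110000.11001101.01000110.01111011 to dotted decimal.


00110000 = 48
11001101 = 205
01000110 = 70
01111011 = 123
IP: 48.205.70.123


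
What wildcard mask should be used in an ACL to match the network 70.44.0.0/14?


Subnet mask: 255.252.0.0
Wildcard = 255.255.255.255 - subnet mask
255 - 255 = 0
255 - 252 = 3
255 - 0 = 255
255 - 0 = 255
Wildcard: 0.3.255.255


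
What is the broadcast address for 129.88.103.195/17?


Network: 129.88.0.0/17
Host bits = 15
Set all host bits to 1:
Broadcast: 129.88.127.255


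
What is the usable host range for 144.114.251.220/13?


Network: 144.112.0.0
Broadcast: 144.119.255.255
First usable = network + 1
Last usable = broadcast - 1
Range: 144.112.0.1 to 144.119.255.254


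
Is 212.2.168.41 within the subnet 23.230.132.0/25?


Subnet network: 23.230.132.0
Test IP AND mask: 212.2.168.0
No, 212.2.168.41 is not in 23.230.132.0/25


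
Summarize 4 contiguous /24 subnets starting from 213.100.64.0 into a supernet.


Original prefix: /24
Number of subnets: 4 = 2^2
New prefix = 24 - 2 = 22
Supernet: 213.100.64.0/22


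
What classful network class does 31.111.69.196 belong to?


First octet: 31
Binary: 00011111
0xxxxxxx -> Class A (1-126)
Class A, default mask 255.0.0.0 (/8)


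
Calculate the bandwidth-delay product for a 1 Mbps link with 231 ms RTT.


BDP = bandwidth * RTT
= 1 Mbps * 231 ms
= 1 * 1e6 * 231 / 1000 bits
= 231000 bits
= 28875 bytes
= 28.1982 KB
BDP = 231000 bits (28875 bytes)


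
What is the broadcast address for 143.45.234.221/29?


Network: 143.45.234.216/29
Host bits = 3
Set all host bits to 1:
Broadcast: 143.45.234.223


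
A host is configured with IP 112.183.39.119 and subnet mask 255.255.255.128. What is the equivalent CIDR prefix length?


Binary: 11111111.11111111.11111111.10000000
Count leading 1s
Prefix: /25


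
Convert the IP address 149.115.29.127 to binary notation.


149 = 10010101
115 = 01110011
29 = 00011101
127 = 01111111
Binary: 10010101.01110011.00011101.01111111


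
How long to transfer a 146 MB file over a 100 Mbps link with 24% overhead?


Effective throughput = 100 * (1 - 24/100) = 76 Mbps
File size in Mb = 146 * 8 = 1168 Mb
Time = 1168 / 76
Time = 15.3684 seconds


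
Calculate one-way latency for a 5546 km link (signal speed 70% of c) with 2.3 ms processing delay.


Speed = 0.7 * 3e5 km/s = 210000 km/s
Propagation delay = 5546 / 210000 = 0.0264 s = 26.4095 ms
Processing delay = 2.3 ms
Total one-way latency = 28.7095 ms


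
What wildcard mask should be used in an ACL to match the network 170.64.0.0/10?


Subnet mask: 255.192.0.0
Wildcard = 255.255.255.255 - subnet mask
255 - 255 = 0
255 - 192 = 63
255 - 0 = 255
255 - 0 = 255
Wildcard: 0.63.255.255


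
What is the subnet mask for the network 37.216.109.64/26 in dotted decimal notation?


/26 means 26 network bits, 6 host bits
Binary: 11111111111111111111111111000000
Mask: 255.255.255.192


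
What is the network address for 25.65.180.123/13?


IP:   00011001.01000001.10110100.01111011
Mask: 11111111.11111000.00000000.00000000
AND operation:
Net:  00011001.01000000.00000000.00000000
Network: 25.64.0.0/13


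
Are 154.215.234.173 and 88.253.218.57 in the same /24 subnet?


Mask: 255.255.255.0
154.215.234.173 AND mask = 154.215.234.0
88.253.218.57 AND mask = 88.253.218.0
No, different subnets (154.215.234.0 vs 88.253.218.0)


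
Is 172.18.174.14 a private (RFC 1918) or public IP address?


RFC 1918 private ranges:
  10.0.0.0/8 (10.0.0.0 - 10.255.255.255)
  172.16.0.0/12 (172.16.0.0 - 172.31.255.255)
  192.168.0.0/16 (192.168.0.0 - 192.168.255.255)
Private (in 172.16.0.0/12)


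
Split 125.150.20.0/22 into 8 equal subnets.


New prefix = 22 + 3 = 25
Each subnet has 128 addresses
  125.150.20.0/25
  125.150.20.128/25
  125.150.21.0/25
  125.150.21.128/25
  125.150.22.0/25
  125.150.22.128/25
  125.150.23.0/25
  125.150.23.128/25
Subnets: 125.150.20.0/25, 125.150.20.128/25, 125.150.21.0/25, 125.150.21.128/25, 125.150.22.0/25, 125.150.22.128/25, 125.150.23.0/25, 125.150.23.128/25


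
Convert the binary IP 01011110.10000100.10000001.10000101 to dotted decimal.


01011110 = 94
10000100 = 132
10000001 = 129
10000101 = 133
IP: 94.132.129.133


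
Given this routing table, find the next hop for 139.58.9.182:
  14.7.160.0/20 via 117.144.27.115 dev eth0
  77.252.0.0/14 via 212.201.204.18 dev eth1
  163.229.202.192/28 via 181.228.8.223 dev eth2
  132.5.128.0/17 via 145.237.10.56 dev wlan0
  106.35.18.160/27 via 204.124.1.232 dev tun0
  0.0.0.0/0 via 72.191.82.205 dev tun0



Longest prefix match for 139.58.9.182:
  /20 14.7.160.0: no
  /14 77.252.0.0: no
  /28 163.229.202.192: no
  /17 132.5.128.0: no
  /27 106.35.18.160: no
  /0 0.0.0.0: MATCH
Selected: next-hop 72.191.82.205 via tun0 (matched /0)


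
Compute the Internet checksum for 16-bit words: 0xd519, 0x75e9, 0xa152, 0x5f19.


Sum all words (with carry folding):
+ 0xd519 = 0xd519
+ 0x75e9 = 0x4b03
+ 0xa152 = 0xec55
+ 0x5f19 = 0x4b6f
One's complement: ~0x4b6f
Checksum = 0xb490


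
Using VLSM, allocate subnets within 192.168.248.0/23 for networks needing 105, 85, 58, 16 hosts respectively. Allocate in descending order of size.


105 hosts -> /25 (126 usable): 192.168.248.0/25
85 hosts -> /25 (126 usable): 192.168.248.128/25
58 hosts -> /26 (62 usable): 192.168.249.0/26
16 hosts -> /27 (30 usable): 192.168.249.64/27
Allocation: 192.168.248.0/25 (105 hosts, 126 usable); 192.168.248.128/25 (85 hosts, 126 usable); 192.168.249.0/26 (58 hosts, 62 usable); 192.168.249.64/27 (16 hosts, 30 usable)


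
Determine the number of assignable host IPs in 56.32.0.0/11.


Host bits = 32 - 11 = 21
Total addresses = 2^21 = 2097152
Usable = total - 2 (network and broadcast)
Usable hosts: 2097150


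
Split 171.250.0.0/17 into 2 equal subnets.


New prefix = 17 + 1 = 18
Each subnet has 16384 addresses
  171.250.0.0/18
  171.250.64.0/18
Subnets: 171.250.0.0/18, 171.250.64.0/18


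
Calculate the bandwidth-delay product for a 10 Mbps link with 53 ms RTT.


BDP = bandwidth * RTT
= 10 Mbps * 53 ms
= 10 * 1e6 * 53 / 1000 bits
= 530000 bits
= 66250 bytes
= 64.6973 KB
BDP = 530000 bits (66250 bytes)


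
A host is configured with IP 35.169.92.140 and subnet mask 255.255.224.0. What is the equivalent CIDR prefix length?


Binary: 11111111.11111111.11100000.00000000
Count leading 1s
Prefix: /19


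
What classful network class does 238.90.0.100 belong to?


First octet: 238
Binary: 11101110
1110xxxx -> Class D (224-239)
Class D (multicast), default mask N/A


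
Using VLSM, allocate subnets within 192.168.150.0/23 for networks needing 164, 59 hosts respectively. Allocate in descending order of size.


164 hosts -> /24 (254 usable): 192.168.150.0/24
59 hosts -> /26 (62 usable): 192.168.151.0/26
Allocation: 192.168.150.0/24 (164 hosts, 254 usable); 192.168.151.0/26 (59 hosts, 62 usable)


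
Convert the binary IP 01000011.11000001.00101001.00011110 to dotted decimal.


01000011 = 67
11000001 = 193
00101001 = 41
00011110 = 30
IP: 67.193.41.30


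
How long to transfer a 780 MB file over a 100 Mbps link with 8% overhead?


Effective throughput = 100 * (1 - 8/100) = 92 Mbps
File size in Mb = 780 * 8 = 6240 Mb
Time = 6240 / 92
Time = 67.8261 seconds


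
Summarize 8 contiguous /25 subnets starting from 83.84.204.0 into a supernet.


Original prefix: /25
Number of subnets: 8 = 2^3
New prefix = 25 - 3 = 22
Supernet: 83.84.204.0/22


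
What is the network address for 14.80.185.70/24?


IP:   00001110.01010000.10111001.01000110
Mask: 11111111.11111111.11111111.00000000
AND operation:
Net:  00001110.01010000.10111001.00000000
Network: 14.80.185.0/24


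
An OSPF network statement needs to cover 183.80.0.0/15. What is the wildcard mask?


Subnet mask: 255.254.0.0
Wildcard = 255.255.255.255 - subnet mask
255 - 255 = 0
255 - 254 = 1
255 - 0 = 255
255 - 0 = 255
Wildcard: 0.1.255.255


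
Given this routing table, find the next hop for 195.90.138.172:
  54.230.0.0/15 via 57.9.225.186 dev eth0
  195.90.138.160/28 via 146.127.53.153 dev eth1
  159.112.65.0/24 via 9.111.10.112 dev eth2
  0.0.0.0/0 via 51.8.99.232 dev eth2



Longest prefix match for 195.90.138.172:
  /15 54.230.0.0: no
  /28 195.90.138.160: MATCH
  /24 159.112.65.0: no
  /0 0.0.0.0: MATCH
Selected: next-hop 146.127.53.153 via eth1 (matched /28)


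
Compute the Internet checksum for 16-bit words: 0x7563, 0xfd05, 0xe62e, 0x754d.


Sum all words (with carry folding):
+ 0x7563 = 0x7563
+ 0xfd05 = 0x7269
+ 0xe62e = 0x5898
+ 0x754d = 0xcde5
One's complement: ~0xcde5
Checksum = 0x321a


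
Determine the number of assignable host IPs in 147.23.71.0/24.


Host bits = 32 - 24 = 8
Total addresses = 2^8 = 256
Usable = total - 2 (network and broadcast)
Usable hosts: 254


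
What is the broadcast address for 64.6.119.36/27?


Network: 64.6.119.32/27
Host bits = 5
Set all host bits to 1:
Broadcast: 64.6.119.63


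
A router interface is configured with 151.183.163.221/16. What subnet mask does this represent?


/16 means 16 network bits, 16 host bits
Binary: 11111111111111110000000000000000
Mask: 255.255.0.0


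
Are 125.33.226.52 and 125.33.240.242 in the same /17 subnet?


Mask: 255.255.128.0
125.33.226.52 AND mask = 125.33.128.0
125.33.240.242 AND mask = 125.33.128.0
Yes, same subnet (125.33.128.0)


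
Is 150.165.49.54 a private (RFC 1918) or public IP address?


RFC 1918 private ranges:
  10.0.0.0/8 (10.0.0.0 - 10.255.255.255)
  172.16.0.0/12 (172.16.0.0 - 172.31.255.255)
  192.168.0.0/16 (192.168.0.0 - 192.168.255.255)
Public (not in any RFC 1918 range)


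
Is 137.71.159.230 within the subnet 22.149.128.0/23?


Subnet network: 22.149.128.0
Test IP AND mask: 137.71.158.0
No, 137.71.159.230 is not in 22.149.128.0/23


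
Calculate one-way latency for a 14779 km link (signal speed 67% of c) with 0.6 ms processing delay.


Speed = 0.67 * 3e5 km/s = 201000 km/s
Propagation delay = 14779 / 201000 = 0.0735 s = 73.5274 ms
Processing delay = 0.6 ms
Total one-way latency = 74.1274 ms


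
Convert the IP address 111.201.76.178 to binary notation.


111 = 01101111
201 = 11001001
76 = 01001100
178 = 10110010
Binary: 01101111.11001001.01001100.10110010


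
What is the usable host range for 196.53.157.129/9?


Network: 196.0.0.0
Broadcast: 196.127.255.255
First usable = network + 1
Last usable = broadcast - 1
Range: 196.0.0.1 to 196.127.255.254


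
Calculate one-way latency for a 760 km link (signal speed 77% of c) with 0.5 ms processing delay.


Speed = 0.77 * 3e5 km/s = 231000 km/s
Propagation delay = 760 / 231000 = 0.0033 s = 3.29 ms
Processing delay = 0.5 ms
Total one-way latency = 3.79 ms


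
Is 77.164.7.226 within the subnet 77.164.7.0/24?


Subnet network: 77.164.7.0
Test IP AND mask: 77.164.7.0
Yes, 77.164.7.226 is in 77.164.7.0/24


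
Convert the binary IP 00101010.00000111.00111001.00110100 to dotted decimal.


00101010 = 42
00000111 = 7
00111001 = 57
00110100 = 52
IP: 42.7.57.52


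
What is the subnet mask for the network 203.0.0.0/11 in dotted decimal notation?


/11 means 11 network bits, 21 host bits
Binary: 11111111111000000000000000000000
Mask: 255.224.0.0


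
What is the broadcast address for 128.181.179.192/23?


Network: 128.181.178.0/23
Host bits = 9
Set all host bits to 1:
Broadcast: 128.181.179.255


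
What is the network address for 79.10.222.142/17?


IP:   01001111.00001010.11011110.10001110
Mask: 11111111.11111111.10000000.00000000
AND operation:
Net:  01001111.00001010.10000000.00000000
Network: 79.10.128.0/17


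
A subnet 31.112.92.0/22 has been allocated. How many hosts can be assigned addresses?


Host bits = 32 - 22 = 10
Total addresses = 2^10 = 1024
Usable = total - 2 (network and broadcast)
Usable hosts: 1022


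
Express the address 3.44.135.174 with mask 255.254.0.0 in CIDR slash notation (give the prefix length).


Binary: 11111111.11111110.00000000.00000000
Count leading 1s
Prefix: /15


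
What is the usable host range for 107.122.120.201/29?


Network: 107.122.120.200
Broadcast: 107.122.120.207
First usable = network + 1
Last usable = broadcast - 1
Range: 107.122.120.201 to 107.122.120.206


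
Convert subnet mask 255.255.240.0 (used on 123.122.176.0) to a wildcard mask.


Subnet mask: 255.255.240.0
Wildcard = 255.255.255.255 - subnet mask
255 - 255 = 0
255 - 255 = 0
255 - 240 = 15
255 - 0 = 255
Wildcard: 0.0.15.255


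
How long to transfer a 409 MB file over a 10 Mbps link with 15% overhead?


Effective throughput = 10 * (1 - 15/100) = 8.5 Mbps
File size in Mb = 409 * 8 = 3272 Mb
Time = 3272 / 8.5
Time = 384.9412 seconds


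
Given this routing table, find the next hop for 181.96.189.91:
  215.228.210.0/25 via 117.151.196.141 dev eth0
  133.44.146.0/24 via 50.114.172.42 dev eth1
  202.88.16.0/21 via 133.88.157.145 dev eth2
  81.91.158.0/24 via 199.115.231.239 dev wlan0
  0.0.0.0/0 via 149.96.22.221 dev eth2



Longest prefix match for 181.96.189.91:
  /25 215.228.210.0: no
  /24 133.44.146.0: no
  /21 202.88.16.0: no
  /24 81.91.158.0: no
  /0 0.0.0.0: MATCH
Selected: next-hop 149.96.22.221 via eth2 (matched /0)


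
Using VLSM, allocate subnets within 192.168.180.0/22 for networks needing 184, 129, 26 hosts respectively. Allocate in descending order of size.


184 hosts -> /24 (254 usable): 192.168.180.0/24
129 hosts -> /24 (254 usable): 192.168.181.0/24
26 hosts -> /27 (30 usable): 192.168.182.0/27
Allocation: 192.168.180.0/24 (184 hosts, 254 usable); 192.168.181.0/24 (129 hosts, 254 usable); 192.168.182.0/27 (26 hosts, 30 usable)


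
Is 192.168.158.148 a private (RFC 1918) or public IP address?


RFC 1918 private ranges:
  10.0.0.0/8 (10.0.0.0 - 10.255.255.255)
  172.16.0.0/12 (172.16.0.0 - 172.31.255.255)
  192.168.0.0/16 (192.168.0.0 - 192.168.255.255)
Private (in 192.168.0.0/16)


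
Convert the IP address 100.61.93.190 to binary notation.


100 = 01100100
61 = 00111101
93 = 01011101
190 = 10111110
Binary: 01100100.00111101.01011101.10111110


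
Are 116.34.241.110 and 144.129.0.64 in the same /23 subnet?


Mask: 255.255.254.0
116.34.241.110 AND mask = 116.34.240.0
144.129.0.64 AND mask = 144.129.0.0
No, different subnets (116.34.240.0 vs 144.129.0.0)


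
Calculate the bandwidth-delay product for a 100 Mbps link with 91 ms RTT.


BDP = bandwidth * RTT
= 100 Mbps * 91 ms
= 100 * 1e6 * 91 / 1000 bits
= 9100000 bits
= 1137500 bytes
= 1110.8398 KB
BDP = 9100000 bits (1137500 bytes)


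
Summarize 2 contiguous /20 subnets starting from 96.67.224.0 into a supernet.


Original prefix: /20
Number of subnets: 2 = 2^1
New prefix = 20 - 1 = 19
Supernet: 96.67.224.0/19


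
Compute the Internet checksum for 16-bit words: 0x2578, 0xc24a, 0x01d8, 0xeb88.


Sum all words (with carry folding):
+ 0x2578 = 0x2578
+ 0xc24a = 0xe7c2
+ 0x01d8 = 0xe99a
+ 0xeb88 = 0xd523
One's complement: ~0xd523
Checksum = 0x2adc


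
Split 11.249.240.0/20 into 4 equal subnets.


New prefix = 20 + 2 = 22
Each subnet has 1024 addresses
  11.249.240.0/22
  11.249.244.0/22
  11.249.248.0/22
  11.249.252.0/22
Subnets: 11.249.240.0/22, 11.249.244.0/22, 11.249.248.0/22, 11.249.252.0/22


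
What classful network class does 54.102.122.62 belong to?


First octet: 54
Binary: 00110110
0xxxxxxx -> Class A (1-126)
Class A, default mask 255.0.0.0 (/8)


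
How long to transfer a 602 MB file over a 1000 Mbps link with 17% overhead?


Effective throughput = 1000 * (1 - 17/100) = 830 Mbps
File size in Mb = 602 * 8 = 4816 Mb
Time = 4816 / 830
Time = 5.8024 seconds


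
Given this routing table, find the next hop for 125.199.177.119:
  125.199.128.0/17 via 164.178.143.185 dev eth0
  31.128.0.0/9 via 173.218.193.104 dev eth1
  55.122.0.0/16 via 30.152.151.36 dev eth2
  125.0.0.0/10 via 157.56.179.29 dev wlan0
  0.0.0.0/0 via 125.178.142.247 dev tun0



Longest prefix match for 125.199.177.119:
  /17 125.199.128.0: MATCH
  /9 31.128.0.0: no
  /16 55.122.0.0: no
  /10 125.0.0.0: no
  /0 0.0.0.0: MATCH
Selected: next-hop 164.178.143.185 via eth0 (matched /17)


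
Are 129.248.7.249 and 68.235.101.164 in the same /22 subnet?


Mask: 255.255.252.0
129.248.7.249 AND mask = 129.248.4.0
68.235.101.164 AND mask = 68.235.100.0
No, different subnets (129.248.4.0 vs 68.235.100.0)


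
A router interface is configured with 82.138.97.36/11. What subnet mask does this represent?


/11 means 11 network bits, 21 host bits
Binary: 11111111111000000000000000000000
Mask: 255.224.0.0


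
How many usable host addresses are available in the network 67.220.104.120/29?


Host bits = 32 - 29 = 3
Total addresses = 2^3 = 8
Usable = total - 2 (network and broadcast)
Usable hosts: 6


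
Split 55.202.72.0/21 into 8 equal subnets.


New prefix = 21 + 3 = 24
Each subnet has 256 addresses
  55.202.72.0/24
  55.202.73.0/24
  55.202.74.0/24
  55.202.75.0/24
  55.202.76.0/24
  55.202.77.0/24
  55.202.78.0/24
  55.202.79.0/24
Subnets: 55.202.72.0/24, 55.202.73.0/24, 55.202.74.0/24, 55.202.75.0/24, 55.202.76.0/24, 55.202.77.0/24, 55.202.78.0/24, 55.202.79.0/24


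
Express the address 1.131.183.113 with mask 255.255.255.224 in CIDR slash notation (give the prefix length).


Binary: 11111111.11111111.11111111.11100000
Count leading 1s
Prefix: /27


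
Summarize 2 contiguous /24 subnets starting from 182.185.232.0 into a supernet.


Original prefix: /24
Number of subnets: 2 = 2^1
New prefix = 24 - 1 = 23
Supernet: 182.185.232.0/23


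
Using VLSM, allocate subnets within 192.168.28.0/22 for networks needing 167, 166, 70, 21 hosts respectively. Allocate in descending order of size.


167 hosts -> /24 (254 usable): 192.168.28.0/24
166 hosts -> /24 (254 usable): 192.168.29.0/24
70 hosts -> /25 (126 usable): 192.168.30.0/25
21 hosts -> /27 (30 usable): 192.168.30.128/27
Allocation: 192.168.28.0/24 (167 hosts, 254 usable); 192.168.29.0/24 (166 hosts, 254 usable); 192.168.30.0/25 (70 hosts, 126 usable); 192.168.30.128/27 (21 hosts, 30 usable)


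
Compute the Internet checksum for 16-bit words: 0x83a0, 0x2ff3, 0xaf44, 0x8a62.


Sum all words (with carry folding):
+ 0x83a0 = 0x83a0
+ 0x2ff3 = 0xb393
+ 0xaf44 = 0x62d8
+ 0x8a62 = 0xed3a
One's complement: ~0xed3a
Checksum = 0x12c5


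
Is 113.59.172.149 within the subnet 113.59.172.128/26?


Subnet network: 113.59.172.128
Test IP AND mask: 113.59.172.128
Yes, 113.59.172.149 is in 113.59.172.128/26


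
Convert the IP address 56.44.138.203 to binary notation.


56 = 00111000
44 = 00101100
138 = 10001010
203 = 11001011
Binary: 00111000.00101100.10001010.11001011


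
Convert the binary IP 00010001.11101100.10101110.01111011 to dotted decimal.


00010001 = 17
11101100 = 236
10101110 = 174
01111011 = 123
IP: 17.236.174.123


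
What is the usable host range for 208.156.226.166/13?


Network: 208.152.0.0
Broadcast: 208.159.255.255
First usable = network + 1
Last usable = broadcast - 1
Range: 208.152.0.1 to 208.159.255.254


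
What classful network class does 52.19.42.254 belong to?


First octet: 52
Binary: 00110100
0xxxxxxx -> Class A (1-126)
Class A, default mask 255.0.0.0 (/8)


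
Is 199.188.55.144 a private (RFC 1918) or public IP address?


RFC 1918 private ranges:
  10.0.0.0/8 (10.0.0.0 - 10.255.255.255)
  172.16.0.0/12 (172.16.0.0 - 172.31.255.255)
  192.168.0.0/16 (192.168.0.0 - 192.168.255.255)
Public (not in any RFC 1918 range)


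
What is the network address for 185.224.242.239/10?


IP:   10111001.11100000.11110010.11101111
Mask: 11111111.11000000.00000000.00000000
AND operation:
Net:  10111001.11000000.00000000.00000000
Network: 185.192.0.0/10


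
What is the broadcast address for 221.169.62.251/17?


Network: 221.169.0.0/17
Host bits = 15
Set all host bits to 1:
Broadcast: 221.169.127.255


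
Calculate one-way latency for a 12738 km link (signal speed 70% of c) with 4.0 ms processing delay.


Speed = 0.7 * 3e5 km/s = 210000 km/s
Propagation delay = 12738 / 210000 = 0.0607 s = 60.6571 ms
Processing delay = 4.0 ms
Total one-way latency = 64.6571 ms


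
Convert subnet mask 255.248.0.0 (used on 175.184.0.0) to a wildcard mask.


Subnet mask: 255.248.0.0
Wildcard = 255.255.255.255 - subnet mask
255 - 255 = 0
255 - 248 = 7
255 - 0 = 255
255 - 0 = 255
Wildcard: 0.7.255.255


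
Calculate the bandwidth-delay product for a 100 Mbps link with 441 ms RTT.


BDP = bandwidth * RTT
= 100 Mbps * 441 ms
= 100 * 1e6 * 441 / 1000 bits
= 44100000 bits
= 5512500 bytes
= 5383.3008 KB
BDP = 44100000 bits (5512500 bytes)


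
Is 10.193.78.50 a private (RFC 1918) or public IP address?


RFC 1918 private ranges:
  10.0.0.0/8 (10.0.0.0 - 10.255.255.255)
  172.16.0.0/12 (172.16.0.0 - 172.31.255.255)
  192.168.0.0/16 (192.168.0.0 - 192.168.255.255)
Private (in 10.0.0.0/8)


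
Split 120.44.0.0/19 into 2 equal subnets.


New prefix = 19 + 1 = 20
Each subnet has 4096 addresses
  120.44.0.0/20
  120.44.16.0/20
Subnets: 120.44.0.0/20, 120.44.16.0/20


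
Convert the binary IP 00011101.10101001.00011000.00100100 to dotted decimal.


00011101 = 29
10101001 = 169
00011000 = 24
00100100 = 36
IP: 29.169.24.36


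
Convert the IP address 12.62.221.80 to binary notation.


12 = 00001100
62 = 00111110
221 = 11011101
80 = 01010000
Binary: 00001100.00111110.11011101.01010000


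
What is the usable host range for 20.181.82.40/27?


Network: 20.181.82.32
Broadcast: 20.181.82.63
First usable = network + 1
Last usable = broadcast - 1
Range: 20.181.82.33 to 20.181.82.62


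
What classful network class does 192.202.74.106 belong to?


First octet: 192
Binary: 11000000
110xxxxx -> Class C (192-223)
Class C, default mask 255.255.255.0 (/24)


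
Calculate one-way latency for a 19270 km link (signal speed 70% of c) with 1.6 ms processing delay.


Speed = 0.7 * 3e5 km/s = 210000 km/s
Propagation delay = 19270 / 210000 = 0.0918 s = 91.7619 ms
Processing delay = 1.6 ms
Total one-way latency = 93.3619 ms


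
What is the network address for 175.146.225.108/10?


IP:   10101111.10010010.11100001.01101100
Mask: 11111111.11000000.00000000.00000000
AND operation:
Net:  10101111.10000000.00000000.00000000
Network: 175.128.0.0/10


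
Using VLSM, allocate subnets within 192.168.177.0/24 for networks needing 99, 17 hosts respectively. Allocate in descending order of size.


99 hosts -> /25 (126 usable): 192.168.177.0/25
17 hosts -> /27 (30 usable): 192.168.177.128/27
Allocation: 192.168.177.0/25 (99 hosts, 126 usable); 192.168.177.128/27 (17 hosts, 30 usable)


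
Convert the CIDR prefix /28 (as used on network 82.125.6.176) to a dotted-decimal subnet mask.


/28 means 28 network bits, 4 host bits
Binary: 11111111111111111111111111110000
Mask: 255.255.255.240


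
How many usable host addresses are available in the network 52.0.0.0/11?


Host bits = 32 - 11 = 21
Total addresses = 2^21 = 2097152
Usable = total - 2 (network and broadcast)
Usable hosts: 2097150


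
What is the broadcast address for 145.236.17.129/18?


Network: 145.236.0.0/18
Host bits = 14
Set all host bits to 1:
Broadcast: 145.236.63.255


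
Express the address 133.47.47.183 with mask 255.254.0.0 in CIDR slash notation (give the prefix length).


Binary: 11111111.11111110.00000000.00000000
Count leading 1s
Prefix: /15


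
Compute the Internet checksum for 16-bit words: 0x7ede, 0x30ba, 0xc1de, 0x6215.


Sum all words (with carry folding):
+ 0x7ede = 0x7ede
+ 0x30ba = 0xaf98
+ 0xc1de = 0x7177
+ 0x6215 = 0xd38c
One's complement: ~0xd38c
Checksum = 0x2c73


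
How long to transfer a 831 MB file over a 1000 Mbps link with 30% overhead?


Effective throughput = 1000 * (1 - 30/100) = 700 Mbps
File size in Mb = 831 * 8 = 6648 Mb
Time = 6648 / 700
Time = 9.4971 seconds


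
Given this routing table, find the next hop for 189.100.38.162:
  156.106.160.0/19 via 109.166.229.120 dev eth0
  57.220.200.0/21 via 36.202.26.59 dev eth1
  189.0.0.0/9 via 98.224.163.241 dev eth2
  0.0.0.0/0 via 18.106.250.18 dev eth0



Longest prefix match for 189.100.38.162:
  /19 156.106.160.0: no
  /21 57.220.200.0: no
  /9 189.0.0.0: MATCH
  /0 0.0.0.0: MATCH
Selected: next-hop 98.224.163.241 via eth2 (matched /9)


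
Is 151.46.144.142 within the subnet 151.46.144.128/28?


Subnet network: 151.46.144.128
Test IP AND mask: 151.46.144.128
Yes, 151.46.144.142 is in 151.46.144.128/28


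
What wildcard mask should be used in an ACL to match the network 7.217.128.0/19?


Subnet mask: 255.255.224.0
Wildcard = 255.255.255.255 - subnet mask
255 - 255 = 0
255 - 255 = 0
255 - 224 = 31
255 - 0 = 255
Wildcard: 0.0.31.255


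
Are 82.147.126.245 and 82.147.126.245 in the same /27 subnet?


Mask: 255.255.255.224
82.147.126.245 AND mask = 82.147.126.224
82.147.126.245 AND mask = 82.147.126.224
Yes, same subnet (82.147.126.224)


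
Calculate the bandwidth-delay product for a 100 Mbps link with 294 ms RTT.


BDP = bandwidth * RTT
= 100 Mbps * 294 ms
= 100 * 1e6 * 294 / 1000 bits
= 29400000 bits
= 3675000 bytes
= 3588.8672 KB
BDP = 29400000 bits (3675000 bytes)


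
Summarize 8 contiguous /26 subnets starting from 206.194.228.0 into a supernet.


Original prefix: /26
Number of subnets: 8 = 2^3
New prefix = 26 - 3 = 23
Supernet: 206.194.228.0/23


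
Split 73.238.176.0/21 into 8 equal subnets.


New prefix = 21 + 3 = 24
Each subnet has 256 addresses
  73.238.176.0/24
  73.238.177.0/24
  73.238.178.0/24
  73.238.179.0/24
  73.238.180.0/24
  73.238.181.0/24
  73.238.182.0/24
  73.238.183.0/24
Subnets: 73.238.176.0/24, 73.238.177.0/24, 73.238.178.0/24, 73.238.179.0/24, 73.238.180.0/24, 73.238.181.0/24, 73.238.182.0/24, 73.238.183.0/24


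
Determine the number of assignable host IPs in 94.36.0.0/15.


Host bits = 32 - 15 = 17
Total addresses = 2^17 = 131072
Usable = total - 2 (network and broadcast)
Usable hosts: 131070


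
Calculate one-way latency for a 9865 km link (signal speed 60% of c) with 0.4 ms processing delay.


Speed = 0.6 * 3e5 km/s = 180000 km/s
Propagation delay = 9865 / 180000 = 0.0548 s = 54.8056 ms
Processing delay = 0.4 ms
Total one-way latency = 55.2056 ms


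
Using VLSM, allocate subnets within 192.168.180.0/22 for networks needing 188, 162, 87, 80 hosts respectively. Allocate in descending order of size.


188 hosts -> /24 (254 usable): 192.168.180.0/24
162 hosts -> /24 (254 usable): 192.168.181.0/24
87 hosts -> /25 (126 usable): 192.168.182.0/25
80 hosts -> /25 (126 usable): 192.168.182.128/25
Allocation: 192.168.180.0/24 (188 hosts, 254 usable); 192.168.181.0/24 (162 hosts, 254 usable); 192.168.182.0/25 (87 hosts, 126 usable); 192.168.182.128/25 (80 hosts, 126 usable)


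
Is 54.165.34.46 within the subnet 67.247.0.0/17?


Subnet network: 67.247.0.0
Test IP AND mask: 54.165.0.0
No, 54.165.34.46 is not in 67.247.0.0/17


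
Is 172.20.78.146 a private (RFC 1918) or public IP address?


RFC 1918 private ranges:
  10.0.0.0/8 (10.0.0.0 - 10.255.255.255)
  172.16.0.0/12 (172.16.0.0 - 172.31.255.255)
  192.168.0.0/16 (192.168.0.0 - 192.168.255.255)
Private (in 172.16.0.0/12)


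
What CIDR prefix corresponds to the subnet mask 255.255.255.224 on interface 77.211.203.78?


Binary: 11111111.11111111.11111111.11100000
Count leading 1s
Prefix: /27


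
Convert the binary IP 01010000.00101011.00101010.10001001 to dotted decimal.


01010000 = 80
00101011 = 43
00101010 = 42
10001001 = 137
IP: 80.43.42.137


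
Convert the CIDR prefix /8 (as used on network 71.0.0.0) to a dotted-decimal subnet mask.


/8 means 8 network bits, 24 host bits
Binary: 11111111000000000000000000000000
Mask: 255.0.0.0


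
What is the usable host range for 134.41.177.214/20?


Network: 134.41.176.0
Broadcast: 134.41.191.255
First usable = network + 1
Last usable = broadcast - 1
Range: 134.41.176.1 to 134.41.191.254


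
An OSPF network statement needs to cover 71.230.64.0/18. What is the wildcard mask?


Subnet mask: 255.255.192.0
Wildcard = 255.255.255.255 - subnet mask
255 - 255 = 0
255 - 255 = 0
255 - 192 = 63
255 - 0 = 255
Wildcard: 0.0.63.255


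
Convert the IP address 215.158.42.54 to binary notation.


215 = 11010111
158 = 10011110
42 = 00101010
54 = 00110110
Binary: 11010111.10011110.00101010.00110110


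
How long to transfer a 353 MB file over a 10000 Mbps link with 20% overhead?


Effective throughput = 10000 * (1 - 20/100) = 8000 Mbps
File size in Mb = 353 * 8 = 2824 Mb
Time = 2824 / 8000
Time = 0.353 seconds


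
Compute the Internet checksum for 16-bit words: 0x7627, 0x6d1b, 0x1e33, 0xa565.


Sum all words (with carry folding):
+ 0x7627 = 0x7627
+ 0x6d1b = 0xe342
+ 0x1e33 = 0x0176
+ 0xa565 = 0xa6db
One's complement: ~0xa6db
Checksum = 0x5924


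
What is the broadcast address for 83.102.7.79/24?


Network: 83.102.7.0/24
Host bits = 8
Set all host bits to 1:
Broadcast: 83.102.7.255


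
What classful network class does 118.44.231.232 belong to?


First octet: 118
Binary: 01110110
0xxxxxxx -> Class A (1-126)
Class A, default mask 255.0.0.0 (/8)


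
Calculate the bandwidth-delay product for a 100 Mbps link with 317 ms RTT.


BDP = bandwidth * RTT
= 100 Mbps * 317 ms
= 100 * 1e6 * 317 / 1000 bits
= 31700000 bits
= 3962500 bytes
= 3869.6289 KB
BDP = 31700000 bits (3962500 bytes)


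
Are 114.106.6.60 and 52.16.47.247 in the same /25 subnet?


Mask: 255.255.255.128
114.106.6.60 AND mask = 114.106.6.0
52.16.47.247 AND mask = 52.16.47.128
No, different subnets (114.106.6.0 vs 52.16.47.128)


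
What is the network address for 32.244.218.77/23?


IP:   00100000.11110100.11011010.01001101
Mask: 11111111.11111111.11111110.00000000
AND operation:
Net:  00100000.11110100.11011010.00000000
Network: 32.244.218.0/23


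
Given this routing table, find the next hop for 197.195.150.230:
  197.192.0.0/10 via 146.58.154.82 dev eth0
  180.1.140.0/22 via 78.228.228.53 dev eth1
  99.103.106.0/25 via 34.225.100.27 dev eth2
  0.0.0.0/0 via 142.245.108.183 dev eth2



Longest prefix match for 197.195.150.230:
  /10 197.192.0.0: MATCH
  /22 180.1.140.0: no
  /25 99.103.106.0: no
  /0 0.0.0.0: MATCH
Selected: next-hop 146.58.154.82 via eth0 (matched /10)


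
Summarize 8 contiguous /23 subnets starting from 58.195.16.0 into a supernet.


Original prefix: /23
Number of subnets: 8 = 2^3
New prefix = 23 - 3 = 20
Supernet: 58.195.16.0/20


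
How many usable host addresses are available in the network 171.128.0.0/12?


Host bits = 32 - 12 = 20
Total addresses = 2^20 = 1048576
Usable = total - 2 (network and broadcast)
Usable hosts: 1048574


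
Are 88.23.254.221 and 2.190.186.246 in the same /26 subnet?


Mask: 255.255.255.192
88.23.254.221 AND mask = 88.23.254.192
2.190.186.246 AND mask = 2.190.186.192
No, different subnets (88.23.254.192 vs 2.190.186.192)


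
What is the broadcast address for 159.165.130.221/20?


Network: 159.165.128.0/20
Host bits = 12
Set all host bits to 1:
Broadcast: 159.165.143.255


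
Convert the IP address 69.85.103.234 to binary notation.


69 = 01000101
85 = 01010101
103 = 01100111
234 = 11101010
Binary: 01000101.01010101.01100111.11101010


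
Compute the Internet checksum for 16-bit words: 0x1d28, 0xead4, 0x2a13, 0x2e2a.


Sum all words (with carry folding):
+ 0x1d28 = 0x1d28
+ 0xead4 = 0x07fd
+ 0x2a13 = 0x3210
+ 0x2e2a = 0x603a
One's complement: ~0x603a
Checksum = 0x9fc5


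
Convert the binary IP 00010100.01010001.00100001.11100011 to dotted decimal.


00010100 = 20
01010001 = 81
00100001 = 33
11100011 = 227
IP: 20.81.33.227


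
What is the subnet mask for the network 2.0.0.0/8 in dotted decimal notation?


/8 means 8 network bits, 24 host bits
Binary: 11111111000000000000000000000000
Mask: 255.0.0.0


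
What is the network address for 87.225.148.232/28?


IP:   01010111.11100001.10010100.11101000
Mask: 11111111.11111111.11111111.11110000
AND operation:
Net:  01010111.11100001.10010100.11100000
Network: 87.225.148.224/28


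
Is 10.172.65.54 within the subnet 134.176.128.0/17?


Subnet network: 134.176.128.0
Test IP AND mask: 10.172.0.0
No, 10.172.65.54 is not in 134.176.128.0/17


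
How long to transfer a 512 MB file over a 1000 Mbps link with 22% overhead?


Effective throughput = 1000 * (1 - 22/100) = 780 Mbps
File size in Mb = 512 * 8 = 4096 Mb
Time = 4096 / 780
Time = 5.2513 seconds


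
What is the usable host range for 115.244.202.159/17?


Network: 115.244.128.0
Broadcast: 115.244.255.255
First usable = network + 1
Last usable = broadcast - 1
Range: 115.244.128.1 to 115.244.255.254


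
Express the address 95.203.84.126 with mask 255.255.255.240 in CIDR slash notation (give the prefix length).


Binary: 11111111.11111111.11111111.11110000
Count leading 1s
Prefix: /28


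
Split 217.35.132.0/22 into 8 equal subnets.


New prefix = 22 + 3 = 25
Each subnet has 128 addresses
  217.35.132.0/25
  217.35.132.128/25
  217.35.133.0/25
  217.35.133.128/25
  217.35.134.0/25
  217.35.134.128/25
  217.35.135.0/25
  217.35.135.128/25
Subnets: 217.35.132.0/25, 217.35.132.128/25, 217.35.133.0/25, 217.35.133.128/25, 217.35.134.0/25, 217.35.134.128/25, 217.35.135.0/25, 217.35.135.128/25


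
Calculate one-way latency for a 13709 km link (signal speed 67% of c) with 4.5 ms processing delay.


Speed = 0.67 * 3e5 km/s = 201000 km/s
Propagation delay = 13709 / 201000 = 0.0682 s = 68.204 ms
Processing delay = 4.5 ms
Total one-way latency = 72.704 ms


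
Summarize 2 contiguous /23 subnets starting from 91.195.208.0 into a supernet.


Original prefix: /23
Number of subnets: 2 = 2^1
New prefix = 23 - 1 = 22
Supernet: 91.195.208.0/22


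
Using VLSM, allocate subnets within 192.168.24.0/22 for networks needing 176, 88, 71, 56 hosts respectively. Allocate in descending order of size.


176 hosts -> /24 (254 usable): 192.168.24.0/24
88 hosts -> /25 (126 usable): 192.168.25.0/25
71 hosts -> /25 (126 usable): 192.168.25.128/25
56 hosts -> /26 (62 usable): 192.168.26.0/26
Allocation: 192.168.24.0/24 (176 hosts, 254 usable); 192.168.25.0/25 (88 hosts, 126 usable); 192.168.25.128/25 (71 hosts, 126 usable); 192.168.26.0/26 (56 hosts, 62 usable)


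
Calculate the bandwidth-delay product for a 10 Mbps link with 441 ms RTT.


BDP = bandwidth * RTT
= 10 Mbps * 441 ms
= 10 * 1e6 * 441 / 1000 bits
= 4410000 bits
= 551250 bytes
= 538.3301 KB
BDP = 4410000 bits (551250 bytes)


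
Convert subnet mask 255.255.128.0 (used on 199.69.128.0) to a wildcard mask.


Subnet mask: 255.255.128.0
Wildcard = 255.255.255.255 - subnet mask
255 - 255 = 0
255 - 255 = 0
255 - 128 = 127
255 - 0 = 255
Wildcard: 0.0.127.255


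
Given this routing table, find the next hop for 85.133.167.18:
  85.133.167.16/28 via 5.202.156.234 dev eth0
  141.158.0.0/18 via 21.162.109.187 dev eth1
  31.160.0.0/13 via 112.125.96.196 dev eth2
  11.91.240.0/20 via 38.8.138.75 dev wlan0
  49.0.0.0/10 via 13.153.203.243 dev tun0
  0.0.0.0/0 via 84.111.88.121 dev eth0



Longest prefix match for 85.133.167.18:
  /28 85.133.167.16: MATCH
  /18 141.158.0.0: no
  /13 31.160.0.0: no
  /20 11.91.240.0: no
  /10 49.0.0.0: no
  /0 0.0.0.0: MATCH
Selected: next-hop 5.202.156.234 via eth0 (matched /28)


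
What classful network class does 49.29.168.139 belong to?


First octet: 49
Binary: 00110001
0xxxxxxx -> Class A (1-126)
Class A, default mask 255.0.0.0 (/8)


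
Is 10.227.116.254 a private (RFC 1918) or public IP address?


RFC 1918 private ranges:
  10.0.0.0/8 (10.0.0.0 - 10.255.255.255)
  172.16.0.0/12 (172.16.0.0 - 172.31.255.255)
  192.168.0.0/16 (192.168.0.0 - 192.168.255.255)
Private (in 10.0.0.0/8)


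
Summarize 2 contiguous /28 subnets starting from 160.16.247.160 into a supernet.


Original prefix: /28
Number of subnets: 2 = 2^1
New prefix = 28 - 1 = 27
Supernet: 160.16.247.160/27


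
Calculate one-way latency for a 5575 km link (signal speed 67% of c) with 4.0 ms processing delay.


Speed = 0.67 * 3e5 km/s = 201000 km/s
Propagation delay = 5575 / 201000 = 0.0277 s = 27.7363 ms
Processing delay = 4.0 ms
Total one-way latency = 31.7363 ms


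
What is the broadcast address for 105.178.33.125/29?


Network: 105.178.33.120/29
Host bits = 3
Set all host bits to 1:
Broadcast: 105.178.33.127
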